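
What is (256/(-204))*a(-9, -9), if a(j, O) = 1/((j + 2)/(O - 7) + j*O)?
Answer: -1024/66453 ≈ -0.015409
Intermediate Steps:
a(j, O) = 1/(O*j + (2 + j)/(-7 + O)) (a(j, O) = 1/((2 + j)/(-7 + O) + O*j) = 1/(O*j + (2 + j)/(-7 + O)))
(256/(-204))*a(-9, -9) = (256/(-204))*((-7 - 9)/(2 - 9 - 9*(-9)² - 7*(-9)*(-9))) = (256*(-1/204))*(-16/(2 - 9 - 9*81 - 567)) = -64*(-16)/(51*(2 - 9 - 729 - 567)) = -64*(-16)/(51*(-1303)) = -(-64)*(-16)/66453 = -64/51*16/1303 = -1024/66453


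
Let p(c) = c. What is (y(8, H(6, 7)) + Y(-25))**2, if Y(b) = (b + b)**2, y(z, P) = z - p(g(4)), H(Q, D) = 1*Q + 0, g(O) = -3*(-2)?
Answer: 6260004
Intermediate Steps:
g(O) = 6
H(Q, D) = Q (H(Q, D) = Q + 0 = Q)
y(z, P) = -6 + z (y(z, P) = z - 1*6 = z - 6 = -6 + z)
Y(b) = 4*b**2 (Y(b) = (2*b)**2 = 4*b**2)
(y(8, H(6, 7)) + Y(-25))**2 = ((-6 + 8) + 4*(-25)**2)**2 = (2 + 4*625)**2 = (2 + 2500)**2 = 2502**2 = 6260004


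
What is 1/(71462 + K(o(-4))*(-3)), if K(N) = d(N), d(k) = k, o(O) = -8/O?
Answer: 1/71456 ≈ 1.3995e-5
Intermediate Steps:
K(N) = N
1/(71462 + K(o(-4))*(-3)) = 1/(71462 - 8/(-4)*(-3)) = 1/(71462 - 8*(-¼)*(-3)) = 1/(71462 + 2*(-3)) = 1/(71462 - 6) = 1/71456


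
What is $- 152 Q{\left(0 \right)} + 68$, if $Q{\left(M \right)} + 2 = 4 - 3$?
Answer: $220$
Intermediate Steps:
$Q{\left(M \right)} = -1$ ($Q{\left(M \right)} = -2 + \left(4 - 3\right) = -2 + 1 = -1$)
$- 152 Q{\left(0 \right)} + 68 = \left(-152\right) \left(-1\right) + 68 = 152 + 68 = 220$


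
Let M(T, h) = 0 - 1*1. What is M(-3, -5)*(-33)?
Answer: 33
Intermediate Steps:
M(T, h) = -1 (M(T, h) = 0 - 1 = -1)
M(-3, -5)*(-33) = -1*(-33) = 33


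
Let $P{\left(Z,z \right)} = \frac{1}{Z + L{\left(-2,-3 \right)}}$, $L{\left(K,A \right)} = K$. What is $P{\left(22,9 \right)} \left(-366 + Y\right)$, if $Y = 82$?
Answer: $- \frac{71}{5} \approx -14.2$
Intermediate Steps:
$P{\left(Z,z \right)} = \frac{1}{-2 + Z}$ ($P{\left(Z,z \right)} = \frac{1}{Z - 2} = \frac{1}{-2 + Z}$)
$P{\left(22,9 \right)} \left(-366 + Y\right) = \frac{-366 + 82}{-2 + 22} = \frac{1}{20} \left(-284\right) = - \frac{71}{5}$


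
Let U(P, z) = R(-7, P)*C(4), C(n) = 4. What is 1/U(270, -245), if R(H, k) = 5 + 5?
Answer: 1/40 ≈ 0.025000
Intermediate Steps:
R(H, k) = 10
U(P, z) = 40 (U(P, z) = 10*4 = 40)
1/U(270, -245) = 1/40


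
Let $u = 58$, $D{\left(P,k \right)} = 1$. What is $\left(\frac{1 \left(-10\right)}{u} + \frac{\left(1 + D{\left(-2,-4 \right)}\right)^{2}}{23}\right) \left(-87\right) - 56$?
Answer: $- \frac{1291}{23} \approx -56.13$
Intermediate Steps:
$\left(\frac{1 \left(-10\right)}{u} + \frac{\left(1 + D{\left(-2,-4 \right)}\right)^{2}}{23}\right) \left(-87\right) - 56 = \left(\frac{1 \left(-10\right)}{58} + \frac{\left(1 + 1\right)^{2}}{23}\right) \left(-87\right) - 56 = \left(\left(-10\right) \frac{1}{58} + 2^{2} \cdot \frac{1}{23}\right) \left(-87\right) - 56 = \left(- \frac{5}{29} + 4 \cdot \frac{1}{23}\right) \left(-87\right) - 56 = \left(- \frac{5}{29} + \frac{4}{23}\right) \left(-87\right) - 56 = \frac{1}{667} \left(-87\right) - 56 = - \frac{3}{23} - 56 = - \frac{1291}{23}$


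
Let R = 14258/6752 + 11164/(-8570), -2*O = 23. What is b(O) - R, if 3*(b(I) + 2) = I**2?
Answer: 1791243901/43398480 ≈ 41.274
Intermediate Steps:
O = -23/2 (O = -1/2*23 = -23/2 ≈ -11.500)
R = 11702933/14466160 (R = 14258*(1/6752) + 11164*(-1/8570) = 7129/3376 - 5582/4285 = 11702933/14466160 ≈ 0.80899)
b(I) = -2 + I**2/3
b(O) - R = (-2 + (-23/2)**2/3) - 1*11702933/14466160 = (-2 + (1/3)*(529/4)) - 11702933/14466160 = (-2 + 529/12) - 11702933/14466160 = 505/12 - 11702933/14466160 = 1791243901/43398480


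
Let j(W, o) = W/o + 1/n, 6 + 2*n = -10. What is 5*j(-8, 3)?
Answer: -335/24 ≈ -13.958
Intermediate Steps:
n = -8 (n = -3 + (1/2)*(-10) = -3 - 5 = -8)
j(W, o) = -1/8 + W/o (j(W, o) = W/o + 1/(-8) = W/o + 1*(-1/8) = W/o - 1/8 = -1/8 + W/o)
5*j(-8, 3) = 5*((-8 - 1/8*3)/3) = 5*((-8 - 3/8)/3) = 5*((1/3)*(-67/8)) = 5*(-67/24) = -335/24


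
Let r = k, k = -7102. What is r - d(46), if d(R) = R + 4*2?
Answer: -7156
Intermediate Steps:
d(R) = 8 + R (d(R) = R + 8 = 8 + R)
r = -7102
r - d(46) = -7102 - (8 + 46) = -7102 - 1*54 = -7102 - 54 = -7156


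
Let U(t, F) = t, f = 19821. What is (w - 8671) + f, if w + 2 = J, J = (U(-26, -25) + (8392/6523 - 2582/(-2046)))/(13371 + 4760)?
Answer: 122616522385337/10998971709 ≈ 11148.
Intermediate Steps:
J = -14226595/10998971709 (J = (-26 + (8392/6523 - 2582/(-2046)))/(13371 + 4760) = (-26 + (8392*(1/6523) - 2582*(-1/2046)))/18131 = (-26 + (8392/6523 + 1291/1023))*(1/18131) = (-26 + 1546019/606639)*(1/18131) = -14226595/606639*1/18131 = -14226595/10998971709 ≈ -0.0012934)
w = -22012170013/10998971709 (w = -2 - 14226595/10998971709 = -22012170013/10998971709 ≈ -2.0013)
(w - 8671) + f = (-22012170013/10998971709 - 8671) + 19821 = -95394095858752/10998971709 + 19821 = 122616522385337/10998971709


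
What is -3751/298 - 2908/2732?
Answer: -2778579/203534 ≈ -13.652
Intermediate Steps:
-3751/298 - 2908/2732 = -3751*1/298 - 2908*1/2732 = -3751/298 - 727/683 = -2778579/203534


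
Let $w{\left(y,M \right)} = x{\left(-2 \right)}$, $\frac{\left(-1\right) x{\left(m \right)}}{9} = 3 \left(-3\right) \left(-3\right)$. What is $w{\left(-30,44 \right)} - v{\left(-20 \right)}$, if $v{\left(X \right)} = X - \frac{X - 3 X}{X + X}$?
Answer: $-224$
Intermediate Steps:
$x{\left(m \right)} = -243$ ($x{\left(m \right)} = - 9 \cdot 3 \left(-3\right) \left(-3\right) = - 9 \left(\left(-9\right) \left(-3\right)\right) = \left(-9\right) 27 = -243$)
$w{\left(y,M \right)} = -243$
$v{\left(X \right)} = 1 + X$ ($v{\left(X \right)} = X - \frac{\left(-2\right) X}{2 X} = X - - 2 X \frac{1}{2 X} = X - -1 = X + 1 = 1 + X$)
$w{\left(-30,44 \right)} - v{\left(-20 \right)} = -243 - \left(1 - 20\right) = -243 - -19 = -243 + 19 = -224$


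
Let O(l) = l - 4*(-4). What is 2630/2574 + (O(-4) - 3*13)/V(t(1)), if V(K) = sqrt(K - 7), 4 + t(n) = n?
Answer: 1315/1287 + 27*I*sqrt(10)/10 ≈ 1.0218 + 8.5381*I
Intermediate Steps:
t(n) = -4 + n
O(l) = 16 + l (O(l) = l + 16 = 16 + l)
V(K) = sqrt(-7 + K)
2630/2574 + (O(-4) - 3*13)/V(t(1)) = 2630/2574 + ((16 - 4) - 3*13)/(sqrt(-7 + (-4 + 1))) = 2630*(1/2574) + (12 - 39)/(sqrt(-7 - 3)) = 1315/1287 - 27*(-I*sqrt(10)/10) = 1315/1287 - (-27)*I*sqrt(10)/10 = 1315/1287 + 27*I*sqrt(10)/10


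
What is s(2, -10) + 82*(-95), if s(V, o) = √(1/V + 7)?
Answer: -7790 + √30/2 ≈ -7787.3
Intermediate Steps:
s(V, o) = √(7 + 1/V)
s(2, -10) + 82*(-95) = √(7 + 1/2) + 82*(-95) = √(7 + ½) - 7790 = √(15/2) - 7790 = √30/2 - 7790 = -7790 + √30/2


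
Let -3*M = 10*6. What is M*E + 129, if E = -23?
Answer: 589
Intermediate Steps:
M = -20 (M = -10*6/3 = -1/3*60 = -20)
M*E + 129 = -20*(-23) + 129 = 460 + 129 = 589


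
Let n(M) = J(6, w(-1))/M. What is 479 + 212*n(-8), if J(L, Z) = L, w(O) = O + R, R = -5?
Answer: 320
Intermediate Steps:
w(O) = -5 + O (w(O) = O - 5 = -5 + O)
n(M) = 6/M
479 + 212*n(-8) = 479 + 212*(6/(-8)) = 479 + 212*(6*(-1/8)) = 479 + 212*(-3/4) = 479 - 159 = 320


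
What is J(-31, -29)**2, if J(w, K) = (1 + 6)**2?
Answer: 2401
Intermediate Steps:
J(w, K) = 49 (J(w, K) = 7**2 = 49)
J(-31, -29)**2 = 49**2 = 2401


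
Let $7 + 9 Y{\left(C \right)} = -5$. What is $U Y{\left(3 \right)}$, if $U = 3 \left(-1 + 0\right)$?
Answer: $4$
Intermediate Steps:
$Y{\left(C \right)} = - \frac{4}{3}$ ($Y{\left(C \right)} = - \frac{7}{9} + \frac{1}{9} \left(-5\right) = - \frac{7}{9} - \frac{5}{9} = - \frac{4}{3}$)
$U = -3$ ($U = 3 \left(-1\right) = -3$)
$U Y{\left(3 \right)} = \left(-3\right) \left(- \frac{4}{3}\right) = 4$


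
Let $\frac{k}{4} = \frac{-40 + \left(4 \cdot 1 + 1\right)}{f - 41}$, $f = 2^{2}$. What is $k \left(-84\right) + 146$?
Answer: $- \frac{6358}{37} \approx -171.84$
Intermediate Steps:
$f = 4$
$k = \frac{140}{37}$ ($k = 4 \frac{-40 + \left(4 \cdot 1 + 1\right)}{4 - 41} = 4 \frac{-40 + \left(4 + 1\right)}{-37} = 4 \left(-40 + 5\right) \left(- \frac{1}{37}\right) = 4 \left(\left(-35\right) \left(- \frac{1}{37}\right)\right) = 4 \cdot \frac{35}{37} = \frac{140}{37} \approx 3.7838$)
$k \left(-84\right) + 146 = \frac{140}{37} \left(-84\right) + 146 = - \frac{11760}{37} + 146 = - \frac{6358}{37}$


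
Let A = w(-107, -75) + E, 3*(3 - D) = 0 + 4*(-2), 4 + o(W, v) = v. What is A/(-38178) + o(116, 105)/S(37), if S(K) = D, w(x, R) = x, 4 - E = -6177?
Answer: 5732338/324513 ≈ 17.664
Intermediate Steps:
E = 6181 (E = 4 - 1*(-6177) = 4 + 6177 = 6181)
o(W, v) = -4 + v
D = 17/3 (D = 3 - (0 + 4*(-2))/3 = 3 - (0 - 8)/3 = 3 - 1/3*(-8) = 3 + 8/3 = 17/3 ≈ 5.6667)
S(K) = 17/3
A = 6074 (A = -107 + 6181 = 6074)
A/(-38178) + o(116, 105)/S(37) = 6074/(-38178) + (-4 + 105)/(17/3) = 6074*(-1/38178) + 101*(3/17) = -3037/19089 + 303/17 = 5732338/324513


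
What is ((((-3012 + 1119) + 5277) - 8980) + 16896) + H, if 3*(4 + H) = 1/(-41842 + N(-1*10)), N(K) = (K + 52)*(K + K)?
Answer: 1446407615/128046 ≈ 11296.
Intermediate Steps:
N(K) = 2*K*(52 + K) (N(K) = (52 + K)*(2*K) = 2*K*(52 + K))
H = -512185/128046 (H = -4 + 1/(3*(-41842 + 2*(-1*10)*(52 - 1*10))) = -4 + 1/(3*(-41842 + 2*(-10)*(52 - 10))) = -4 + 1/(3*(-41842 + 2*(-10)*42)) = -4 + 1/(3*(-41842 - 840)) = -4 + (1/3)/(-42682) = -4 + (1/3)*(-1/42682) = -4 - 1/128046 = -512185/128046 ≈ -4.0000)
((((-3012 + 1119) + 5277) - 8980) + 16896) + H = ((((-3012 + 1119) + 5277) - 8980) + 16896) - 512185/128046 = (((-1893 + 5277) - 8980) + 16896) - 512185/128046 = ((3384 - 8980) + 16896) - 512185/128046 = (-5596 + 16896) - 512185/128046 = 11300 - 512185/128046 = 1446407615/128046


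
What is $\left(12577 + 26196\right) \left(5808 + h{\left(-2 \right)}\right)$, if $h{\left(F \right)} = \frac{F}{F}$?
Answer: $225232357$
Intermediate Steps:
$h{\left(F \right)} = 1$
$\left(12577 + 26196\right) \left(5808 + h{\left(-2 \right)}\right) = \left(12577 + 26196\right) \left(5808 + 1\right) = 38773 \cdot 5809 = 225232357$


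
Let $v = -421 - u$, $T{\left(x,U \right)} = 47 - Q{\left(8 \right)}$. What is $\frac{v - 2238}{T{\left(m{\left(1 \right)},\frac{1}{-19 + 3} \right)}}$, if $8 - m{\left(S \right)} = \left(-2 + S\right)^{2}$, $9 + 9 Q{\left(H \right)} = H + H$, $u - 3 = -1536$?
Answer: $- \frac{5067}{208} \approx -24.361$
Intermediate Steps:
$u = -1533$ ($u = 3 - 1536 = -1533$)
$Q{\left(H \right)} = -1 + \frac{2 H}{9}$ ($Q{\left(H \right)} = -1 + \frac{H + H}{9} = -1 + \frac{2 H}{9}$)
$m{\left(S \right)} = 8 - \left(-2 + S\right)^{2}$
$T{\left(x,U \right)} = \frac{416}{9}$ ($T{\left(x,U \right)} = 47 - \left(-1 + \frac{2}{9} \cdot 8\right) = 47 - \left(-1 + \frac{16}{9}\right) = 47 - \frac{7}{9} = \frac{416}{9}$)
$v = 1112$ ($v = -421 - -1533 = -421 + 1533 = 1112$)
$\frac{v - 2238}{T{\left(m{\left(1 \right)},\frac{1}{-19 + 3} \right)}} = \frac{1112 - 2238}{\frac{416}{9}} = \left(1112 - 2238\right) \frac{9}{416} = \left(-1126\right) \frac{9}{416} = - \frac{5067}{208}$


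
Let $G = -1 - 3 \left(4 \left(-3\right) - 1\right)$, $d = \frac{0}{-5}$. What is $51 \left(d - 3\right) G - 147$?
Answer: $-5961$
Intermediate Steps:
$d = 0$ ($d = 0 \left(- \frac{1}{5}\right) = 0$)
$G = 38$ ($G = -1 - 3 \left(-12 - 1\right) = -1 - -39 = -1 + 39 = 38$)
$51 \left(d - 3\right) G - 147 = 51 \left(0 - 3\right) 38 - 147 = 51 \left(\left(-3\right) 38\right) - 147 = 51 \left(-114\right) - 147 = -5814 - 147 = -5961$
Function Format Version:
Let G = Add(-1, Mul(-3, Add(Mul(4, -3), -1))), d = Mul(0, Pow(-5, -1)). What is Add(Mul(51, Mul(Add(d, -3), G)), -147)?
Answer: -5961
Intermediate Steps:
d = 0 (d = Mul(0, Rational(-1, 5)) = 0)
G = 38 (G = Add(-1, Mul(-3, Add(-12, -1))) = Add(-1, Mul(-3, -13)) = Add(-1, 39) = 38)
Add(Mul(51, Mul(Add(d, -3), G)), -147) = Add(Mul(51, Mul(Add(0, -3), 38)), -147) = Add(Mul(51, Mul(-3, 38)), -147) = Add(Mul(51, -114), -147) = Add(-5814, -147) = -5961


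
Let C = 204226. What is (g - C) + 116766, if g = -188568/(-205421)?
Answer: -17965932092/205421 ≈ -87459.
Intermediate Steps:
g = 188568/205421 (g = -188568*(-1/205421) = 188568/205421 ≈ 0.91796)
(g - C) + 116766 = (188568/205421 - 1*204226) + 116766 = (188568/205421 - 204226) + 116766 = -41952120578/205421 + 116766 = -17965932092/205421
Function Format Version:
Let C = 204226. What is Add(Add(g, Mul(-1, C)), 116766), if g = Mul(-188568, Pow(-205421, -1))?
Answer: Rational(-17965932092, 205421) ≈ -87459.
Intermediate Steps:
g = Rational(188568, 205421) (g = Mul(-188568, Rational(-1, 205421)) = Rational(188568, 205421) ≈ 0.91796)
Add(Add(g, Mul(-1, C)), 116766) = Add(Add(Rational(188568, 205421), Mul(-1, 204226)), 116766) = Add(Add(Rational(188568, 205421), -204226), 116766) = Add(Rational(-41952120578, 205421), 116766) = Rational(-17965932092, 205421)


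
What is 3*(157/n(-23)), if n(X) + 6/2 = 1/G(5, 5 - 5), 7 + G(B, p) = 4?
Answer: -1413/10 ≈ -141.30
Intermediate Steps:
G(B, p) = -3 (G(B, p) = -7 + 4 = -3)
n(X) = -10/3 (n(X) = -3 + 1/(-3) = -3 - ⅓ = -10/3)
3*(157/n(-23)) = 3*(157/(-10/3)) = 3*(157*(-3/10)) = 3*(-471/10) = -1413/10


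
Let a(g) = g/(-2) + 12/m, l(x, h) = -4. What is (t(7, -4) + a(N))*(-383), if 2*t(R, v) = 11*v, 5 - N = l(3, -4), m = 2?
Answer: 15703/2 ≈ 7851.5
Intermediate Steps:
N = 9 (N = 5 - 1*(-4) = 5 + 4 = 9)
t(R, v) = 11*v/2 (t(R, v) = (11*v)/2 = 11*v/2)
a(g) = 6 - g/2 (a(g) = g/(-2) + 12/2 = g*(-1/2) + 12*(1/2) = -g/2 + 6 = 6 - g/2)
(t(7, -4) + a(N))*(-383) = ((11/2)*(-4) + (6 - 1/2*9))*(-383) = (-22 + (6 - 9/2))*(-383) = (-22 + 3/2)*(-383) = -41/2*(-383) = 15703/2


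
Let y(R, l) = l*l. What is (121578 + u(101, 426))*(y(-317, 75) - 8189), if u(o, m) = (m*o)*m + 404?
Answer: -47308512712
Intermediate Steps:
u(o, m) = 404 + o*m² (u(o, m) = o*m² + 404 = 404 + o*m²)
y(R, l) = l²
(121578 + u(101, 426))*(y(-317, 75) - 8189) = (121578 + (404 + 101*426²))*(75² - 8189) = (121578 + (404 + 101*181476))*(5625 - 8189) = (121578 + (404 + 18329076))*(-2564) = (121578 + 18329480)*(-2564) = 18451058*(-2564) = -47308512712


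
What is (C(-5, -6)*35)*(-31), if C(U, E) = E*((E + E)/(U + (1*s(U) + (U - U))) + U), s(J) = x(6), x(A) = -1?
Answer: -19530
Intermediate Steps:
s(J) = -1
C(U, E) = E*(U + 2*E/(-1 + U)) (C(U, E) = E*((E + E)/(U + (1*(-1) + (U - U))) + U) = E*((2*E)/(U + (-1 + 0)) + U) = E*((2*E)/(U - 1) + U) = E*((2*E)/(-1 + U) + U) = E*(2*E/(-1 + U) + U) = E*(U + 2*E/(-1 + U)))
(C(-5, -6)*35)*(-31) = (-6*((-5)² - 1*(-5) + 2*(-6))/(-1 - 5)*35)*(-31) = (-6*(25 + 5 - 12)/(-6)*35)*(-31) = (-6*(-⅙)*18*35)*(-31) = (18*35)*(-31) = 630*(-31) = -19530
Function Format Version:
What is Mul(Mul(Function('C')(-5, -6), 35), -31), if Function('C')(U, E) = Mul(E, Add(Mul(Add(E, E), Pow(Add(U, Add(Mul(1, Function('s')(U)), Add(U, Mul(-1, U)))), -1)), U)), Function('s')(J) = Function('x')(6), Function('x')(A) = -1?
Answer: -19530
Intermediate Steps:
Function('s')(J) = -1
Function('C')(U, E) = Mul(E, Add(U, Mul(2, E, Pow(Add(-1, U), -1)))) (Function('C')(U, E) = Mul(E, Add(Mul(Add(E, E), Pow(Add(U, Add(Mul(1, -1), Add(U, Mul(-1, U)))), -1)), U)) = Mul(E, Add(Mul(Mul(2, E), Pow(Add(U, Add(-1, 0)), -1)), U)) = Mul(E, Add(Mul(Mul(2, E), Pow(Add(U, -1), -1)), U)) = Mul(E, Add(Mul(Mul(2, E), Pow(Add(-1, U), -1)), U)) = Mul(E, Add(Mul(2, E, Pow(Add(-1, U), -1)), U)) = Mul(E, Add(U, Mul(2, E, Pow(Add(-1, U), -1)))))
Mul(Mul(Function('C')(-5, -6), 35), -31) = Mul(Mul(Mul(-6, Pow(Add(-1, -5), -1), Add(Pow(-5, 2), Mul(-1, -5), Mul(2, -6))), 35), -31) = Mul(Mul(Mul(-6, Pow(-6, -1), Add(25, 5, -12)), 35), -31) = Mul(Mul(Mul(-6, Rational(-1, 6), 18), 35), -31) = Mul(Mul(18, 35), -31) = Mul(630, -31) = -19530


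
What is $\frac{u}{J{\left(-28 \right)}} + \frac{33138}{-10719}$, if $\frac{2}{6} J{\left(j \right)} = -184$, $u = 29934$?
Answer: $- \frac{6280643}{109572} \approx -57.32$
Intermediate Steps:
$J{\left(j \right)} = -552$ ($J{\left(j \right)} = 3 \left(-184\right) = -552$)
$\frac{u}{J{\left(-28 \right)}} + \frac{33138}{-10719} = \frac{29934}{-552} + \frac{33138}{-10719} = 29934 \left(- \frac{1}{552}\right) + 33138 \left(- \frac{1}{10719}\right) = - \frac{4989}{92} - \frac{3682}{1191} = - \frac{6280643}{109572}$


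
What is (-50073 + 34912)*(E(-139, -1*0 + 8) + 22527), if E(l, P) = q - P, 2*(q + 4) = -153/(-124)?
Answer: -84657098553/248 ≈ -3.4136e+8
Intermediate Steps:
q = -839/248 (q = -4 + (-153/(-124))/2 = -4 + (-153*(-1/124))/2 = -4 + (1/2)*(153/124) = -4 + 153/248 = -839/248 ≈ -3.3831)
E(l, P) = -839/248 - P
(-50073 + 34912)*(E(-139, -1*0 + 8) + 22527) = (-50073 + 34912)*((-839/248 - (-1*0 + 8)) + 22527) = -15161*((-839/248 - (0 + 8)) + 22527) = -15161*((-839/248 - 1*8) + 22527) = -15161*((-839/248 - 8) + 22527) = -15161*(-2823/248 + 22527) = -15161*5583873/248 = -84657098553/248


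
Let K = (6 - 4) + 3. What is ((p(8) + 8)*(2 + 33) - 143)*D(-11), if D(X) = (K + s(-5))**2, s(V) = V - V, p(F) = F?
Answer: 10425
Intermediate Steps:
s(V) = 0
K = 5 (K = 2 + 3 = 5)
D(X) = 25 (D(X) = (5 + 0)**2 = 5**2 = 25)
((p(8) + 8)*(2 + 33) - 143)*D(-11) = ((8 + 8)*(2 + 33) - 143)*25 = (16*35 - 143)*25 = (560 - 143)*25 = 417*25 = 10425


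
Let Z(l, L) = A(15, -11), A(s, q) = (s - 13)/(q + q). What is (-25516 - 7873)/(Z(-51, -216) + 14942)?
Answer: -367279/164361 ≈ -2.2346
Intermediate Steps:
A(s, q) = (-13 + s)/(2*q) (A(s, q) = (-13 + s)/((2*q)) = (-13 + s)*(1/(2*q)) = (-13 + s)/(2*q))
Z(l, L) = -1/11 (Z(l, L) = (½)*(-13 + 15)/(-11) = (½)*(-1/11)*2 = -1/11)
(-25516 - 7873)/(Z(-51, -216) + 14942) = (-25516 - 7873)/(-1/11 + 14942) = -33389/164361/11 = -33389*11/164361 = -367279/164361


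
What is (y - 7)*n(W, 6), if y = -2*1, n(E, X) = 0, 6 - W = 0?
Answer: 0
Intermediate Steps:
W = 6 (W = 6 - 1*0 = 6 + 0 = 6)
y = -2
(y - 7)*n(W, 6) = (-2 - 7)*0 = -9*0 = 0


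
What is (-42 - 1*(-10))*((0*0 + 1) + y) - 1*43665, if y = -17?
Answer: -43153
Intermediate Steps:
(-42 - 1*(-10))*((0*0 + 1) + y) - 1*43665 = (-42 - 1*(-10))*((0*0 + 1) - 17) - 1*43665 = (-42 + 10)*((0 + 1) - 17) - 43665 = -32*(1 - 17) - 43665 = -32*(-16) - 43665 = 512 - 43665 = -43153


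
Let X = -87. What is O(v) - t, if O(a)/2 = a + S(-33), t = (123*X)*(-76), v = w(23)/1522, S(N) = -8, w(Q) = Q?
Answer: -618915189/761 ≈ -8.1329e+5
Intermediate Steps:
v = 23/1522 ≈ 0.015112
t = 813276 (t = (123*(-87))*(-76) = -10701*(-76) = 813276)
O(a) = -16 + 2*a (O(a) = 2*(a - 8) = 2*(-8 + a) = -16 + 2*a)
O(v) - t = (-16 + 2*(23/1522)) - 1*813276 = (-16 + 23/761) - 813276 = -12153/761 - 813276 = -618915189/761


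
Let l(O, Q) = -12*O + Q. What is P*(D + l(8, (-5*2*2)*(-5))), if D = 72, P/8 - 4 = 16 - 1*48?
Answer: -17024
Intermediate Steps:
l(O, Q) = Q - 12*O
P = -224 (P = 32 + 8*(16 - 1*48) = 32 + 8*(16 - 48) = 32 + 8*(-32) = 32 - 256 = -224)
P*(D + l(8, (-5*2*2)*(-5))) = -224*(72 + ((-5*2*2)*(-5) - 12*8)) = -224*(72 + (-10*2*(-5) - 96)) = -224*(72 + (-20*(-5) - 96)) = -224*(72 + (100 - 96)) = -224*(72 + 4) = -224*76 = -17024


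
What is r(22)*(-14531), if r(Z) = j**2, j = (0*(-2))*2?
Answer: 0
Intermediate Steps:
j = 0 (j = 0*2 = 0)
r(Z) = 0 (r(Z) = 0**2 = 0)
r(22)*(-14531) = 0*(-14531) = 0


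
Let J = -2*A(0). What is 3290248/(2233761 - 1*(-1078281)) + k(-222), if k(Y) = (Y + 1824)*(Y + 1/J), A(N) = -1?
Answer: -34566224387/97413 ≈ -3.5484e+5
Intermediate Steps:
J = 2 (J = -2*(-1) = 2)
k(Y) = (½ + Y)*(1824 + Y) (k(Y) = (Y + 1824)*(Y + 1/2) = (1824 + Y)*(Y + ½) = (1824 + Y)*(½ + Y) = (½ + Y)*(1824 + Y))
3290248/(2233761 - 1*(-1078281)) + k(-222) = 3290248/(2233761 - 1*(-1078281)) + (912 + (-222)² + (3649/2)*(-222)) = 3290248/(2233761 + 1078281) + (912 + 49284 - 405039) = 3290248/3312042 - 354843 = 3290248*(1/3312042) - 354843 = 96772/97413 - 354843 = -34566224387/97413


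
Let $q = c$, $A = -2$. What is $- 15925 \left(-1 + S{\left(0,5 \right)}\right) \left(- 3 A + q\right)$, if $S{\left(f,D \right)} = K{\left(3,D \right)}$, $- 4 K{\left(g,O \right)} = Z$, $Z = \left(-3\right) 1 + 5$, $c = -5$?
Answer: $\frac{47775}{2} \approx 23888.0$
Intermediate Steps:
$Z = 2$ ($Z = -3 + 5 = 2$)
$q = -5$
$K{\left(g,O \right)} = - \frac{1}{2}$ ($K{\left(g,O \right)} = \left(- \frac{1}{4}\right) 2 = - \frac{1}{2}$)
$S{\left(f,D \right)} = - \frac{1}{2}$
$- 15925 \left(-1 + S{\left(0,5 \right)}\right) \left(- 3 A + q\right) = - 15925 \left(-1 - \frac{1}{2}\right) \left(\left(-3\right) \left(-2\right) - 5\right) = - 15925 \left(- \frac{3 \left(6 - 5\right)}{2}\right) = - 15925 \left(\left(- \frac{3}{2}\right) 1\right) = \left(-15925\right) \left(- \frac{3}{2}\right) = \frac{47775}{2}$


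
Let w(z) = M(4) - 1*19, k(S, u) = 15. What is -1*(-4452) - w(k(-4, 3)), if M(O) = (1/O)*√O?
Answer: 8941/2 ≈ 4470.5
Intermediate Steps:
M(O) = O^(-½) (M(O) = √O/O = O^(-½))
w(z) = -37/2 (w(z) = 4^(-½) - 1*19 = ½ - 19 = -37/2)
-1*(-4452) - w(k(-4, 3)) = -1*(-4452) - 1*(-37/2) = 4452 + 37/2 = 8941/2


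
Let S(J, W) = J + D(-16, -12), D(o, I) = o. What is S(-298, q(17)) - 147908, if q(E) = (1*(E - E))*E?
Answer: -148222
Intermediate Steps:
q(E) = 0 (q(E) = (1*0)*E = 0*E = 0)
S(J, W) = -16 + J (S(J, W) = J - 16 = -16 + J)
S(-298, q(17)) - 147908 = (-16 - 298) - 147908 = -314 - 147908 = -148222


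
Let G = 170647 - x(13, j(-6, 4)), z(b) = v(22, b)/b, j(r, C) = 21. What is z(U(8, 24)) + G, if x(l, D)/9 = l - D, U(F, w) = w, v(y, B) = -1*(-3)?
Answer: 1365753/8 ≈ 1.7072e+5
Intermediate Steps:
v(y, B) = 3
x(l, D) = -9*D + 9*l (x(l, D) = 9*(l - D) = -9*D + 9*l)
z(b) = 3/b
G = 170719 (G = 170647 - (-9*21 + 9*13) = 170647 - (-189 + 117) = 170647 - 1*(-72) = 170647 + 72 = 170719)
z(U(8, 24)) + G = 3/24 + 170719 = 3*(1/24) + 170719 = ⅛ + 170719 = 1365753/8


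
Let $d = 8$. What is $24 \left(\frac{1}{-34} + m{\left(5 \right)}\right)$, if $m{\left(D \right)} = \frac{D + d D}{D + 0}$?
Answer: $\frac{3660}{17} \approx 215.29$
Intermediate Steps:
$m{\left(D \right)} = 9$ ($m{\left(D \right)} = \frac{D + 8 D}{D + 0} = \frac{9 D}{D} = 9$)
$24 \left(\frac{1}{-34} + m{\left(5 \right)}\right) = 24 \left(\frac{1}{-34} + 9\right) = 24 \left(- \frac{1}{34} + 9\right) = 24 \cdot \frac{305}{34} = \frac{3660}{17}$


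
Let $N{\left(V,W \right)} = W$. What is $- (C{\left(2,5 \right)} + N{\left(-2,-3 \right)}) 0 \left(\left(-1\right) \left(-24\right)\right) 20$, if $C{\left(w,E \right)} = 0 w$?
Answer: $0$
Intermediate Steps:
$C{\left(w,E \right)} = 0$
$- (C{\left(2,5 \right)} + N{\left(-2,-3 \right)}) 0 \left(\left(-1\right) \left(-24\right)\right) 20 = - (0 - 3) 0 \left(\left(-1\right) \left(-24\right)\right) 20 = \left(-1\right) \left(-3\right) 0 \cdot 24 \cdot 20 = 3 \cdot 0 \cdot 24 \cdot 20 = 0 \cdot 24 \cdot 20 = 0 \cdot 20 = 0$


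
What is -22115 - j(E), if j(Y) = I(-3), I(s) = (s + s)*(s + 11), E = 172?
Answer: -22067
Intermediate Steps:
I(s) = 2*s*(11 + s) (I(s) = (2*s)*(11 + s) = 2*s*(11 + s))
j(Y) = -48 (j(Y) = 2*(-3)*(11 - 3) = 2*(-3)*8 = -48)
-22115 - j(E) = -22115 - 1*(-48) = -22115 + 48 = -22067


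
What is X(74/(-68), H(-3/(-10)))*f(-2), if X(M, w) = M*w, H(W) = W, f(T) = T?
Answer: 111/170 ≈ 0.65294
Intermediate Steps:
X(74/(-68), H(-3/(-10)))*f(-2) = ((74/(-68))*(-3/(-10)))*(-2) = ((74*(-1/68))*(-3*(-⅒)))*(-2) = -37/34*3/10*(-2) = -111/340*(-2) = 111/170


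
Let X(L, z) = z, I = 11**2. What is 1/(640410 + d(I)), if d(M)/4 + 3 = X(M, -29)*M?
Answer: 1/626362 ≈ 1.5965e-6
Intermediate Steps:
I = 121
d(M) = -12 - 116*M (d(M) = -12 + 4*(-29*M) = -12 - 116*M)
1/(640410 + d(I)) = 1/(640410 + (-12 - 116*121)) = 1/(640410 + (-12 - 14036)) = 1/(640410 - 14048) = 1/626362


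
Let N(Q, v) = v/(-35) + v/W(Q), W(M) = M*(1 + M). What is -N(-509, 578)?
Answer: 74717193/4525010 ≈ 16.512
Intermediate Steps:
N(Q, v) = -v/35 + v/(Q*(1 + Q)) (N(Q, v) = v/(-35) + v/((Q*(1 + Q))) = v*(-1/35) + v*(1/(Q*(1 + Q))) = -v/35 + v/(Q*(1 + Q)))
-N(-509, 578) = -578*(35 - 1*(-509)*(1 - 509))/(35*(-509)*(1 - 509)) = -578*(-1)*(35 - 1*(-509)*(-508))/(35*509*(-508)) = -578*(-1)*(-1)*(35 - 258572)/(35*509*508) = -578*(-1)*(-1)*(-258537)/(35*509*508) = -1*(-74717193/4525010) = 74717193/4525010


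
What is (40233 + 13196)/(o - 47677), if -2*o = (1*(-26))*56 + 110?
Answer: -53429/47004 ≈ -1.1367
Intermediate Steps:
o = 673 (o = -((1*(-26))*56 + 110)/2 = -(-26*56 + 110)/2 = -(-1456 + 110)/2 = -½*(-1346) = 673)
(40233 + 13196)/(o - 47677) = (40233 + 13196)/(673 - 47677) = 53429/(-47004) = 53429*(-1/47004) = -53429/47004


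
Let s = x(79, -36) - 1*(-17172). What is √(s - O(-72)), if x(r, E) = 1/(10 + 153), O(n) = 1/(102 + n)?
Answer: √410617930830/4890 ≈ 131.04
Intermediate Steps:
x(r, E) = 1/163
s = 2799037/163 (s = 1/163 - 1*(-17172) = 1/163 + 17172 = 2799037/163 ≈ 17172.)
√(s - O(-72)) = √(2799037/163 - 1/(102 - 72)) = √(2799037/163 - 1/30) = √(83970947/4890) = √410617930830/4890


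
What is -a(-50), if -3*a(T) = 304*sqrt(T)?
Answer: 1520*I*sqrt(2)/3 ≈ 716.54*I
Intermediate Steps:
a(T) = -304*sqrt(T)/3
-a(-50) = -(-304)*sqrt(-50)/3 = -(-304)*5*I*sqrt(2)/3 = -(-1520)*I*sqrt(2)/3 = 1520*I*sqrt(2)/3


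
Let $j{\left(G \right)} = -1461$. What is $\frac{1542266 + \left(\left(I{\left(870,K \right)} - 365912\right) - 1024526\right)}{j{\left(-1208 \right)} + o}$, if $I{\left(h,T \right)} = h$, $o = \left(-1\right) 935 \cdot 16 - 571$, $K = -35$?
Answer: $- \frac{76349}{8496} \approx -8.9865$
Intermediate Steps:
$o = -15531$ ($o = \left(-935\right) 16 - 571 = -14960 - 571 = -15531$)
$\frac{1542266 + \left(\left(I{\left(870,K \right)} - 365912\right) - 1024526\right)}{j{\left(-1208 \right)} + o} = \frac{1542266 + \left(\left(870 - 365912\right) - 1024526\right)}{-1461 - 15531} = \frac{1542266 - 1389568}{-16992} = \left(1542266 - 1389568\right) \left(- \frac{1}{16992}\right) = 152698 \left(- \frac{1}{16992}\right) = - \frac{76349}{8496}$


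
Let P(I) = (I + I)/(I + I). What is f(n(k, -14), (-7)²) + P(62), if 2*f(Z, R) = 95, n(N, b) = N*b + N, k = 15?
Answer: 97/2 ≈ 48.500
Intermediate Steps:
n(N, b) = N + N*b
f(Z, R) = 95/2 (f(Z, R) = (½)*95 = 95/2)
P(I) = 1 (P(I) = (2*I)/((2*I)) = (2*I)*(1/(2*I)) = 1)
f(n(k, -14), (-7)²) + P(62) = 95/2 + 1 = 97/2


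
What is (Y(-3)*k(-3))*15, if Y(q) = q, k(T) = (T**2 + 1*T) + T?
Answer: -135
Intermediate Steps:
k(T) = T**2 + 2*T (k(T) = (T**2 + T) + T = (T + T**2) + T = T**2 + 2*T)
(Y(-3)*k(-3))*15 = -(-9)*(2 - 3)*15 = -(-9)*(-1)*15 = -3*3*15 = -9*15 = -135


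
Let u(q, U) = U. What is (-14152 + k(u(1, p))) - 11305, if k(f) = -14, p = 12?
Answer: -25471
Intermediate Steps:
(-14152 + k(u(1, p))) - 11305 = (-14152 - 14) - 11305 = -14166 - 11305 = -25471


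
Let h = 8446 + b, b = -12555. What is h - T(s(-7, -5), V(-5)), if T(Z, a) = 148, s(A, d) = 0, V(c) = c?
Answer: -4257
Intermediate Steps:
h = -4109 (h = 8446 - 12555 = -4109)
h - T(s(-7, -5), V(-5)) = -4109 - 1*148 = -4109 - 148 = -4257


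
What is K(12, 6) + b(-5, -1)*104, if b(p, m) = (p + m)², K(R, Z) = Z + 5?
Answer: 3755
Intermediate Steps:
K(R, Z) = 5 + Z
b(p, m) = (m + p)²
K(12, 6) + b(-5, -1)*104 = (5 + 6) + (-1 - 5)²*104 = 11 + (-6)²*104 = 11 + 36*104 = 11 + 3744 = 3755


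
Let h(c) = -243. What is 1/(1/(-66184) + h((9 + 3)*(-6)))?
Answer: -66184/16082713 ≈ -0.0041152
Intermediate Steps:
1/(1/(-66184) + h((9 + 3)*(-6))) = 1/(1/(-66184) - 243) = 1/(-1/66184 - 243) = 1/(-16082713/66184) = -66184/16082713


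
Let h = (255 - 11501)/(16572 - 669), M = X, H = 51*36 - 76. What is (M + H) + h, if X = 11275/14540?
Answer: 81395984137/46245924 ≈ 1760.1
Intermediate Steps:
X = 2255/2908 (X = 11275*(1/14540) = 2255/2908 ≈ 0.77545)
H = 1760 (H = 1836 - 76 = 1760)
M = 2255/2908 ≈ 0.77545
h = -11246/15903 ≈ -0.70716
(M + H) + h = (2255/2908 + 1760) - 11246/15903 = 5120335/2908 - 11246/15903 = 81395984137/46245924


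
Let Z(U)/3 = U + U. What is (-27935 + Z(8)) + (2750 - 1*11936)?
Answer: -37073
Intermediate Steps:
Z(U) = 6*U (Z(U) = 3*(U + U) = 3*(2*U) = 6*U)
(-27935 + Z(8)) + (2750 - 1*11936) = (-27935 + 6*8) + (2750 - 1*11936) = (-27935 + 48) + (2750 - 11936) = -27887 - 9186 = -37073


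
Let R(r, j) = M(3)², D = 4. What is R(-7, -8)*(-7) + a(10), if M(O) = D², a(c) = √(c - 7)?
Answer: -1792 + √3 ≈ -1790.3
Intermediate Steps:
a(c) = √(-7 + c)
M(O) = 16 (M(O) = 4² = 16)
R(r, j) = 256 (R(r, j) = 16² = 256)
R(-7, -8)*(-7) + a(10) = 256*(-7) + √(-7 + 10) = -1792 + √3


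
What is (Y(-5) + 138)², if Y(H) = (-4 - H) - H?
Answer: 20736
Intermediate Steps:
Y(H) = -4 - 2*H
(Y(-5) + 138)² = ((-4 - 2*(-5)) + 138)² = ((-4 + 10) + 138)² = (6 + 138)² = 144² = 20736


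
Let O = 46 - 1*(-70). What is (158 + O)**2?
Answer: 75076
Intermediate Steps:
O = 116 (O = 46 + 70 = 116)
(158 + O)**2 = (158 + 116)**2 = 274**2 = 75076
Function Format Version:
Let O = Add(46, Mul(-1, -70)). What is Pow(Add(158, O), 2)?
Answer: 75076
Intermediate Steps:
O = 116 (O = Add(46, 70) = 116)
Pow(Add(158, O), 2) = Pow(Add(158, 116), 2) = Pow(274, 2) = 75076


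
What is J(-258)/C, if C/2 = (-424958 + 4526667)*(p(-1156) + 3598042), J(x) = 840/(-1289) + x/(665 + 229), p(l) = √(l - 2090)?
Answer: -324879805327/10198504424843665120335490 + 180587*I*√3246/20397008849687330240670980 ≈ -3.1856e-14 + 5.0442e-19*I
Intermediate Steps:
p(l) = √(-2090 + l)
J(x) = -840/1289 + x/894 (J(x) = 840*(-1/1289) + x/894 = -840/1289 + x*(1/894) = -840/1289 + x/894)
C = 29516242507556 + 8203418*I*√3246 (C = 2*((-424958 + 4526667)*(√(-2090 - 1156) + 3598042)) = 2*(4101709*(√(-3246) + 3598042)) = 2*(4101709*(I*√3246 + 3598042)) = 2*(4101709*(3598042 + I*√3246)) = 2*(14758121253778 + 4101709*I*√3246) = 29516242507556 + 8203418*I*√3246 ≈ 2.9516e+13 + 4.6738e+8*I)
J(-258)/C = (-840/1289 + (1/894)*(-258))/(29516242507556 + 8203418*I*√3246) = (-840/1289 - 43/149)/(29516242507556 + 8203418*I*√3246) = -180587/(192061*(29516242507556 + 8203418*I*√3246))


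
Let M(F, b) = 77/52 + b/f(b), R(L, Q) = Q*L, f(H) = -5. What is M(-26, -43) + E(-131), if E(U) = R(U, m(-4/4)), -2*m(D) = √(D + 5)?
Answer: 36681/260 ≈ 141.08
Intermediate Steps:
m(D) = -√(5 + D)/2 (m(D) = -√(D + 5)/2 = -√(5 + D)/2)
R(L, Q) = L*Q
M(F, b) = 77/52 - b/5 (M(F, b) = 77/52 + b/(-5) = 77*(1/52) + b*(-⅕) = 77/52 - b/5)
E(U) = -U (E(U) = U*(-√(5 - 4/4)/2) = U*(-√(5 - 4*¼)/2) = U*(-√(5 - 1)/2) = U*(-√4/2) = U*(-½*2) = U*(-1) = -U)
M(-26, -43) + E(-131) = (77/52 - ⅕*(-43)) - 1*(-131) = (77/52 + 43/5) + 131 = 2621/260 + 131 = 36681/260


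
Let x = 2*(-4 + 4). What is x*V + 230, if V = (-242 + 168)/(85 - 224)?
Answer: 230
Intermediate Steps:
x = 0 (x = 2*0 = 0)
V = 74/139 (V = -74/(-139) = -74*(-1/139) = 74/139 ≈ 0.53237)
x*V + 230 = 0*(74/139) + 230 = 0 + 230 = 230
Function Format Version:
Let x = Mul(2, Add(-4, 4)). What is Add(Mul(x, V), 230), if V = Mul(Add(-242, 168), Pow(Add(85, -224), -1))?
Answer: 230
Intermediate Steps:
x = 0 (x = Mul(2, 0) = 0)
V = Rational(74, 139) (V = Mul(-74, Pow(-139, -1)) = Mul(-74, Rational(-1, 139)) = Rational(74, 139) ≈ 0.53237)
Add(Mul(x, V), 230) = Add(Mul(0, Rational(74, 139)), 230) = Add(0, 230) = 230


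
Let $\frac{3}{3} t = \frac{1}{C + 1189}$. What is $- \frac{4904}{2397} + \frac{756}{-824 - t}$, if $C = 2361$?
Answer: $- \frac{6926084768}{2337235599} \approx -2.9634$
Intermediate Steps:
$t = \frac{1}{3550}$ ($t = \frac{1}{2361 + 1189} = \frac{1}{3550} \approx 0.00028169$)
$- \frac{4904}{2397} + \frac{756}{-824 - t} = - \frac{4904}{2397} + \frac{756}{-824 - \frac{1}{3550}} = \left(-4904\right) \frac{1}{2397} + \frac{756}{-824 - \frac{1}{3550}} = - \frac{4904}{2397} + \frac{756}{- \frac{2925201}{3550}} = - \frac{4904}{2397} + 756 \left(- \frac{3550}{2925201}\right) = - \frac{4904}{2397} - \frac{894600}{975067} = - \frac{6926084768}{2337235599}$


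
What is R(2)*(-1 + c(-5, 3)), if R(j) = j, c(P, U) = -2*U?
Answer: -14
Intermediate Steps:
R(2)*(-1 + c(-5, 3)) = 2*(-1 - 2*3) = 2*(-1 - 6) = 2*(-7) = -14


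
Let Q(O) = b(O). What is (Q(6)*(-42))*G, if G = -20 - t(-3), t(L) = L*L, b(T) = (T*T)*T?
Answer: 263088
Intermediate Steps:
b(T) = T³ (b(T) = T²*T = T³)
t(L) = L²
Q(O) = O³
G = -29 (G = -20 - 1*(-3)² = -20 - 1*9 = -20 - 9 = -29)
(Q(6)*(-42))*G = (6³*(-42))*(-29) = (216*(-42))*(-29) = -9072*(-29) = 263088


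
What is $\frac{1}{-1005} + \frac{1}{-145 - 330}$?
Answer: $- \frac{296}{95475} \approx -0.0031003$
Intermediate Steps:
$\frac{1}{-1005} + \frac{1}{-145 - 330} = - \frac{1}{1005} + \frac{1}{-475} = - \frac{1}{1005} - \frac{1}{475} = - \frac{296}{95475}$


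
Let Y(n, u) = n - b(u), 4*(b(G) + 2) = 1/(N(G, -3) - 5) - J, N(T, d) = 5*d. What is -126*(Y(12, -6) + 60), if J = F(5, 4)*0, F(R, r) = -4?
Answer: -373023/40 ≈ -9325.6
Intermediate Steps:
J = 0 (J = -4*0 = 0)
b(G) = -161/80 (b(G) = -2 + (1/(5*(-3) - 5) - 1*0)/4 = -2 + (1/(-15 - 5) + 0)/4 = -2 + (1/(-20) + 0)/4 = -2 + (-1/20 + 0)/4 = -2 + (1/4)*(-1/20) = -2 - 1/80 = -161/80)
Y(n, u) = 161/80 + n (Y(n, u) = n - 1*(-161/80) = n + 161/80 = 161/80 + n)
-126*(Y(12, -6) + 60) = -126*((161/80 + 12) + 60) = -126*(1121/80 + 60) = -126*5921/80 = -373023/40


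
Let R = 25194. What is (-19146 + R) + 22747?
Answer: 28795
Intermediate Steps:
(-19146 + R) + 22747 = (-19146 + 25194) + 22747 = 6048 + 22747 = 28795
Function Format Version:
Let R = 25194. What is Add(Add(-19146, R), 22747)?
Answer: 28795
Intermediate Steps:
Add(Add(-19146, R), 22747) = Add(Add(-19146, 25194), 22747) = Add(6048, 22747) = 28795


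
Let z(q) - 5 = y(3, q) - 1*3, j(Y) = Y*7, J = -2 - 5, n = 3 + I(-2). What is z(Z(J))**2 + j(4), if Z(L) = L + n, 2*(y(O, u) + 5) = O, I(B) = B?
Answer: 121/4 ≈ 30.250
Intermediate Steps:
y(O, u) = -5 + O/2
n = 1 (n = 3 - 2 = 1)
J = -7
Z(L) = 1 + L (Z(L) = L + 1 = 1 + L)
j(Y) = 7*Y
z(q) = -3/2 (z(q) = 5 + ((-5 + (1/2)*3) - 1*3) = 5 + ((-5 + 3/2) - 3) = 5 + (-7/2 - 3) = 5 - 13/2 = -3/2)
z(Z(J))**2 + j(4) = (-3/2)**2 + 7*4 = 9/4 + 28 = 121/4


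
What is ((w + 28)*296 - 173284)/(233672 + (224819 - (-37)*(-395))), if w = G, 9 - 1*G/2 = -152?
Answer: -17421/110969 ≈ -0.15699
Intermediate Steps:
G = 322 (G = 18 - 2*(-152) = 18 + 304 = 322)
w = 322
((w + 28)*296 - 173284)/(233672 + (224819 - (-37)*(-395))) = ((322 + 28)*296 - 173284)/(233672 + (224819 - (-37)*(-395))) = (350*296 - 173284)/(233672 + (224819 - 1*14615)) = (103600 - 173284)/(233672 + (224819 - 14615)) = -69684/(233672 + 210204) = -69684/443876 = -69684*1/443876 = -17421/110969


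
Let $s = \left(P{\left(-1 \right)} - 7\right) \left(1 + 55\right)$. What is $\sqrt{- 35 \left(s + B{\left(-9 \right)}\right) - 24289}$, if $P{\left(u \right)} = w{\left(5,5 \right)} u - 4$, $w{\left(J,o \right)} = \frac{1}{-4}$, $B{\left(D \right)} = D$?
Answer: $22 i \sqrt{6} \approx 53.889 i$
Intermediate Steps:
$w{\left(J,o \right)} = - \frac{1}{4}$
$P{\left(u \right)} = -4 - \frac{u}{4}$ ($P{\left(u \right)} = - \frac{u}{4} - 4 = -4 - \frac{u}{4}$)
$s = -602$ ($s = \left(\left(-4 - - \frac{1}{4}\right) - 7\right) \left(1 + 55\right) = \left(\left(-4 + \frac{1}{4}\right) - 7\right) 56 = \left(- \frac{15}{4} - 7\right) 56 = \left(- \frac{43}{4}\right) 56 = -602$)
$\sqrt{- 35 \left(s + B{\left(-9 \right)}\right) - 24289} = \sqrt{- 35 \left(-602 - 9\right) - 24289} = \sqrt{\left(-35\right) \left(-611\right) - 24289} = \sqrt{21385 - 24289} = \sqrt{-2904} = 22 i \sqrt{6}$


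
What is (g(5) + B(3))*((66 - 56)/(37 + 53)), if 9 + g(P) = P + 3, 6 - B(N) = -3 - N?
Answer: 11/9 ≈ 1.2222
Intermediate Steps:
B(N) = 9 + N (B(N) = 6 - (-3 - N) = 6 + (3 + N) = 9 + N)
g(P) = -6 + P (g(P) = -9 + (P + 3) = -9 + (3 + P) = -6 + P)
(g(5) + B(3))*((66 - 56)/(37 + 53)) = ((-6 + 5) + (9 + 3))*((66 - 56)/(37 + 53)) = (-1 + 12)*(10/90) = 11*(10*(1/90)) = 11*(1/9) = 11/9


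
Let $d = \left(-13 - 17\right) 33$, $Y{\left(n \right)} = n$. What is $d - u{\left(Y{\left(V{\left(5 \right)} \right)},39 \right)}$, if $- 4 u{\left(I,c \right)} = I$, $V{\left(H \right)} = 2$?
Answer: $- \frac{1979}{2} \approx -989.5$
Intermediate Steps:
$u{\left(I,c \right)} = - \frac{I}{4}$
$d = -990$ ($d = \left(-30\right) 33 = -990$)
$d - u{\left(Y{\left(V{\left(5 \right)} \right)},39 \right)} = -990 - \left(- \frac{1}{4}\right) 2 = -990 - - \frac{1}{2} = -990 + \frac{1}{2} = - \frac{1979}{2}$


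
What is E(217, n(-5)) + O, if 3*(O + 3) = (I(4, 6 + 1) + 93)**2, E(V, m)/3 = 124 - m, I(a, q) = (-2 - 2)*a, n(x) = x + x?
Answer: 7126/3 ≈ 2375.3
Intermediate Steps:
n(x) = 2*x
I(a, q) = -4*a
E(V, m) = 372 - 3*m (E(V, m) = 3*(124 - m) = 372 - 3*m)
O = 5920/3 (O = -3 + (-4*4 + 93)**2/3 = -3 + (-16 + 93)**2/3 = -3 + (1/3)*77**2 = -3 + (1/3)*5929 = -3 + 5929/3 = 5920/3 ≈ 1973.3)
E(217, n(-5)) + O = (372 - 6*(-5)) + 5920/3 = (372 - 3*(-10)) + 5920/3 = (372 + 30) + 5920/3 = 402 + 5920/3 = 7126/3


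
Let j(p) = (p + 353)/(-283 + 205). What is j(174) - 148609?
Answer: -11592029/78 ≈ -1.4862e+5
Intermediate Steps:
j(p) = -353/78 - p/78 (j(p) = (353 + p)/(-78) = (353 + p)*(-1/78) = -353/78 - p/78)
j(174) - 148609 = (-353/78 - 1/78*174) - 148609 = (-353/78 - 29/13) - 148609 = -527/78 - 148609 = -11592029/78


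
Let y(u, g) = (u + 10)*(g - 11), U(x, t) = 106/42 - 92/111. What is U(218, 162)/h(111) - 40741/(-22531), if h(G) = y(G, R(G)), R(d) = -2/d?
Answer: 42173154494/23339434811 ≈ 1.8069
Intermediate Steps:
U(x, t) = 439/259 (U(x, t) = 106*(1/42) - 92*1/111 = 53/21 - 92/111 = 439/259)
y(u, g) = (-11 + g)*(10 + u) (y(u, g) = (10 + u)*(-11 + g) = (-11 + g)*(10 + u))
h(G) = -112 - 20/G - 11*G (h(G) = -110 - 11*G + 10*(-2/G) + (-2/G)*G = -110 - 11*G - 20/G - 2 = -112 - 20/G - 11*G)
U(218, 162)/h(111) - 40741/(-22531) = 439/(259*(-112 - 20/111 - 11*111)) - 40741/(-22531) = 439/(259*(-112 - 20*1/111 - 1221)) - 40741*(-1/22531) = 439/(259*(-112 - 20/111 - 1221)) + 40741/22531 = 439/(259*(-147983/111)) + 40741/22531 = (439/259)*(-111/147983) + 40741/22531 = -1317/1035881 + 40741/22531 = 42173154494/23339434811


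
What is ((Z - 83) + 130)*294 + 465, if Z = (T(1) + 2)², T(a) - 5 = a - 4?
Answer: 18987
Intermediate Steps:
T(a) = 1 + a (T(a) = 5 + (a - 4) = 5 + (-4 + a) = 1 + a)
Z = 16 (Z = ((1 + 1) + 2)² = (2 + 2)² = 4² = 16)
((Z - 83) + 130)*294 + 465 = ((16 - 83) + 130)*294 + 465 = (-67 + 130)*294 + 465 = 63*294 + 465 = 18522 + 465 = 18987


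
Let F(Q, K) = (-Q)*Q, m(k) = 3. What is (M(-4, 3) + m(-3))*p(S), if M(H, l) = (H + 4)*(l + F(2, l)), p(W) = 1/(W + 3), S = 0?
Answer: 1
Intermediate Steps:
p(W) = 1/(3 + W)
F(Q, K) = -Q**2
M(H, l) = (-4 + l)*(4 + H) (M(H, l) = (H + 4)*(l - 1*2**2) = (4 + H)*(l - 1*4) = (4 + H)*(l - 4) = (4 + H)*(-4 + l) = (-4 + l)*(4 + H))
(M(-4, 3) + m(-3))*p(S) = ((-16 - 4*(-4) + 4*3 - 4*3) + 3)/(3 + 0) = ((-16 + 16 + 12 - 12) + 3)/3 = (0 + 3)*(1/3) = 3*(1/3) = 1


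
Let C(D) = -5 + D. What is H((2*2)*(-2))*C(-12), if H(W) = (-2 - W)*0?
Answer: 0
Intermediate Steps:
H(W) = 0
H((2*2)*(-2))*C(-12) = 0*(-5 - 12) = 0*(-17) = 0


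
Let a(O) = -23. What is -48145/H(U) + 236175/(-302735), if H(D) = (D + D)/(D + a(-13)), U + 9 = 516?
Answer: -705462494375/30697329 ≈ -22981.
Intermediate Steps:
U = 507 (U = -9 + 516 = 507)
H(D) = 2*D/(-23 + D) (H(D) = (D + D)/(D - 23) = (2*D)/(-23 + D) = 2*D/(-23 + D))
-48145/H(U) + 236175/(-302735) = -48145/(2*507/(-23 + 507)) + 236175/(-302735) = -48145/(2*507/484) + 236175*(-1/302735) = -48145/(2*507*(1/484)) - 47235/60547 = -48145/507/242 - 47235/60547 = -48145*242/507 - 47235/60547 = -11651090/507 - 47235/60547 = -705462494375/30697329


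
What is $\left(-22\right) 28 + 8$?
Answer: $-608$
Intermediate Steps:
$\left(-22\right) 28 + 8 = -616 + 8 = -608$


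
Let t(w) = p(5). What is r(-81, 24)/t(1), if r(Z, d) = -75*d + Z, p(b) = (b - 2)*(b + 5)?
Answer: -627/10 ≈ -62.700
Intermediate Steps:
p(b) = (-2 + b)*(5 + b)
t(w) = 30 (t(w) = -10 + 5**2 + 3*5 = -10 + 25 + 15 = 30)
r(Z, d) = Z - 75*d
r(-81, 24)/t(1) = (-81 - 75*24)/30 = (-81 - 1800)*(1/30) = -1881*1/30 = -627/10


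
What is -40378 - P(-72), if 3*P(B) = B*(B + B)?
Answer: -43834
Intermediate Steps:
P(B) = 2*B²/3 (P(B) = (B*(B + B))/3 = (B*(2*B))/3 = (2*B²)/3 = 2*B²/3)
-40378 - P(-72) = -40378 - 2*(-72)²/3 = -40378 - 2*5184/3 = -40378 - 1*3456 = -40378 - 3456 = -43834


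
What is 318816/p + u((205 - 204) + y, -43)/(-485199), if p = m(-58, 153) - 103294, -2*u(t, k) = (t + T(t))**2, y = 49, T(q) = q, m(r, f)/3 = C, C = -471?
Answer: -154165669384/50803731693 ≈ -3.0345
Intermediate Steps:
m(r, f) = -1413 (m(r, f) = 3*(-471) = -1413)
u(t, k) = -2*t**2 (u(t, k) = -(t + t)**2/2 = -4*t**2/2 = -2*t**2)
p = -104707 (p = -1413 - 103294 = -104707)
318816/p + u((205 - 204) + y, -43)/(-485199) = 318816/(-104707) - 2*((205 - 204) + 49)**2/(-485199) = 318816*(-1/104707) - 2*(1 + 49)**2*(-1/485199) = -318816/104707 - 2*50**2*(-1/485199) = -318816/104707 - 2*2500*(-1/485199) = -318816/104707 - 5000*(-1/485199) = -318816/104707 + 5000/485199 = -154165669384/50803731693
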